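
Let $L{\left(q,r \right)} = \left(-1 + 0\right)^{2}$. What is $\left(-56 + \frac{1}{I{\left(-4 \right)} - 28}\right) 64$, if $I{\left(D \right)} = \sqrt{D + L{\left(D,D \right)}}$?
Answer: $- \frac{2822400}{787} - \frac{64 i \sqrt{3}}{787} \approx -3586.3 - 0.14085 i$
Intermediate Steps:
$L{\left(q,r \right)} = 1$ ($L{\left(q,r \right)} = \left(-1\right)^{2} = 1$)
$I{\left(D \right)} = \sqrt{1 + D}$ ($I{\left(D \right)} = \sqrt{D + 1} = \sqrt{1 + D}$)
$\left(-56 + \frac{1}{I{\left(-4 \right)} - 28}\right) 64 = \left(-56 + \frac{1}{\sqrt{1 - 4} - 28}\right) 64 = \left(-56 + \frac{1}{\sqrt{-3} - 28}\right) 64 = \left(-56 + \frac{1}{i \sqrt{3} - 28}\right) 64 = \left(-56 + \frac{1}{-28 + i \sqrt{3}}\right) 64 = -3584 + \frac{64}{-28 + i \sqrt{3}}$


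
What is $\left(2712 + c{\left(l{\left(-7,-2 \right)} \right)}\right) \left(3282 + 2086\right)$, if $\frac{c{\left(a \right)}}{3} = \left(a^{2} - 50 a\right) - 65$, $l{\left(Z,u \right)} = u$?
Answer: $15186072$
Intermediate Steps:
$c{\left(a \right)} = -195 - 150 a + 3 a^{2}$ ($c{\left(a \right)} = 3 \left(\left(a^{2} - 50 a\right) - 65\right) = 3 \left(-65 + a^{2} - 50 a\right) = -195 - 150 a + 3 a^{2}$)
$\left(2712 + c{\left(l{\left(-7,-2 \right)} \right)}\right) \left(3282 + 2086\right) = \left(2712 - \left(-105 - 12\right)\right) \left(3282 + 2086\right) = \left(2712 + \left(-195 + 300 + 3 \cdot 4\right)\right) 5368 = \left(2712 + \left(-195 + 300 + 12\right)\right) 5368 = \left(2712 + 117\right) 5368 = 2829 \cdot 5368 = 15186072$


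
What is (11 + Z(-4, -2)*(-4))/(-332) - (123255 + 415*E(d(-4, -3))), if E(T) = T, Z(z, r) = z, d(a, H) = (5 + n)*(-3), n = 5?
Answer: -36787287/332 ≈ -1.1081e+5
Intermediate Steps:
d(a, H) = -30 (d(a, H) = (5 + 5)*(-3) = 10*(-3) = -30)
(11 + Z(-4, -2)*(-4))/(-332) - (123255 + 415*E(d(-4, -3))) = (11 - 4*(-4))/(-332) - 415/(1/(-30 + 297)) = (11 + 16)*(-1/332) - 415/(1/267) = 27*(-1/332) - 415/1/267 = -27/332 - 415*267 = -27/332 - 110805 = -36787287/332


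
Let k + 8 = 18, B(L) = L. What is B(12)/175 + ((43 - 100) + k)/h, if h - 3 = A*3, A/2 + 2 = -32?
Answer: 10637/35175 ≈ 0.30240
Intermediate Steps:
A = -68 (A = -4 + 2*(-32) = -4 - 64 = -68)
h = -201 (h = 3 - 68*3 = 3 - 204 = -201)
k = 10 (k = -8 + 18 = 10)
B(12)/175 + ((43 - 100) + k)/h = 12/175 + ((43 - 100) + 10)/(-201) = 12*(1/175) + (-57 + 10)*(-1/201) = 12/175 - 47*(-1/201) = 12/175 + 47/201 = 10637/35175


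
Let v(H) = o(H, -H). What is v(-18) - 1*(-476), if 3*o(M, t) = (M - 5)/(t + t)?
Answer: 51385/108 ≈ 475.79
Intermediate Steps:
o(M, t) = (-5 + M)/(6*t) (o(M, t) = ((M - 5)/(t + t))/3 = ((-5 + M)/((2*t)))/3 = ((-5 + M)*(1/(2*t)))/3 = ((-5 + M)/(2*t))/3 = (-5 + M)/(6*t))
v(H) = -(-5 + H)/(6*H) (v(H) = (-5 + H)/(6*((-H))) = (-1/H)*(-5 + H)/6 = -(-5 + H)/(6*H))
v(-18) - 1*(-476) = (1/6)*(5 - 1*(-18))/(-18) - 1*(-476) = (1/6)*(-1/18)*(5 + 18) + 476 = (1/6)*(-1/18)*23 + 476 = -23/108 + 476 = 51385/108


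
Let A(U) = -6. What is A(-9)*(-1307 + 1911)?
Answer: -3624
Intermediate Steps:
A(-9)*(-1307 + 1911) = -6*(-1307 + 1911) = -6*604 = -3624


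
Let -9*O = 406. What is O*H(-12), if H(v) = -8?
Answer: 3248/9 ≈ 360.89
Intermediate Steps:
O = -406/9 (O = -⅑*406 = -406/9 ≈ -45.111)
O*H(-12) = -406/9*(-8) = 3248/9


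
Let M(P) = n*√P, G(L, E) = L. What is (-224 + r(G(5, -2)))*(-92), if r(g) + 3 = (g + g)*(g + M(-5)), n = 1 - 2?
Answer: 16284 + 920*I*√5 ≈ 16284.0 + 2057.2*I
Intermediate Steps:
n = -1
M(P) = -√P
r(g) = -3 + 2*g*(g - I*√5) (r(g) = -3 + (g + g)*(g - √(-5)) = -3 + (2*g)*(g - I*√5) = -3 + 2*g*(g - I*√5))
(-224 + r(G(5, -2)))*(-92) = (-224 + (-3 + 2*5² - 2*I*5*√5))*(-92) = (-224 + (-3 + 2*25 - 10*I*√5))*(-92) = (-224 + (-3 + 50 - 10*I*√5))*(-92) = (-224 + (47 - 10*I*√5))*(-92) = (-177 - 10*I*√5)*(-92) = 16284 + 920*I*√5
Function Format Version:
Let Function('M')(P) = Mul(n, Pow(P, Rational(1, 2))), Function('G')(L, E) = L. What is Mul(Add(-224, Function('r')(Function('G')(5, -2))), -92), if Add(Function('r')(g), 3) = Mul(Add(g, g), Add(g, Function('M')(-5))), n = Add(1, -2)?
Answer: Add(16284, Mul(920, I, Pow(5, Rational(1, 2)))) ≈ Add(16284., Mul(2057.2, I))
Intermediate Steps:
n = -1
Function('M')(P) = Mul(-1, Pow(P, Rational(1, 2)))
Function('r')(g) = Add(-3, Mul(2, g, Add(g, Mul(-1, I, Pow(5, Rational(1, 2)))))) (Function('r')(g) = Add(-3, Mul(Add(g, g), Add(g, Mul(-1, Pow(-5, Rational(1, 2)))))) = Add(-3, Mul(Mul(2, g), Add(g, Mul(-1, Mul(I, Pow(5, Rational(1, 2))))))) = Add(-3, Mul(Mul(2, g), Add(g, Mul(-1, I, Pow(5, Rational(1, 2)))))) = Add(-3, Mul(2, g, Add(g, Mul(-1, I, Pow(5, Rational(1, 2)))))))
Mul(Add(-224, Function('r')(Function('G')(5, -2))), -92) = Mul(Add(-224, Add(-3, Mul(2, Pow(5, 2)), Mul(-2, I, 5, Pow(5, Rational(1, 2))))), -92) = Mul(Add(-224, Add(-3, Mul(2, 25), Mul(-10, I, Pow(5, Rational(1, 2))))), -92) = Mul(Add(-224, Add(-3, 50, Mul(-10, I, Pow(5, Rational(1, 2))))), -92) = Mul(Add(-224, Add(47, Mul(-10, I, Pow(5, Rational(1, 2))))), -92) = Mul(Add(-177, Mul(-10, I, Pow(5, Rational(1, 2)))), -92) = Add(16284, Mul(920, I, Pow(5, Rational(1, 2))))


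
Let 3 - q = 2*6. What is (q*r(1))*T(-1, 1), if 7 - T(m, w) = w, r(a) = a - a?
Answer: 0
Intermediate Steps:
r(a) = 0
T(m, w) = 7 - w
q = -9 (q = 3 - 2*6 = 3 - 1*12 = 3 - 12 = -9)
(q*r(1))*T(-1, 1) = (-9*0)*(7 - 1*1) = 0*(7 - 1) = 0*6 = 0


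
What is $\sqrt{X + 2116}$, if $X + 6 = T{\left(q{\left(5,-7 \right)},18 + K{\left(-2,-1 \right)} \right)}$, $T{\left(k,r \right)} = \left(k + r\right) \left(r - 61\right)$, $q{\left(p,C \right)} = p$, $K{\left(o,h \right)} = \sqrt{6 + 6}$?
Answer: $\sqrt{1133 - 40 \sqrt{3}} \approx 32.615$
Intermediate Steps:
$K{\left(o,h \right)} = 2 \sqrt{3}$ ($K{\left(o,h \right)} = \sqrt{12} = 2 \sqrt{3}$)
$T{\left(k,r \right)} = \left(-61 + r\right) \left(k + r\right)$ ($T{\left(k,r \right)} = \left(k + r\right) \left(-61 + r\right) = \left(-61 + r\right) \left(k + r\right)$)
$X = -1319 + \left(18 + 2 \sqrt{3}\right)^{2} - 112 \sqrt{3}$ ($X = -6 + \left(\left(18 + 2 \sqrt{3}\right)^{2} - 305 - 61 \left(18 + 2 \sqrt{3}\right) + 5 \left(18 + 2 \sqrt{3}\right)\right) = -6 + \left(\left(18 + 2 \sqrt{3}\right)^{2} - 305 - \left(1098 + 122 \sqrt{3}\right) + \left(90 + 10 \sqrt{3}\right)\right) = -6 - \left(1313 - \left(18 + 2 \sqrt{3}\right)^{2} + 112 \sqrt{3}\right) = -1319 + \left(18 + 2 \sqrt{3}\right)^{2} - 112 \sqrt{3} \approx -1052.3$)
$\sqrt{X + 2116} = \sqrt{\left(-983 - 40 \sqrt{3}\right) + 2116} = \sqrt{1133 - 40 \sqrt{3}}$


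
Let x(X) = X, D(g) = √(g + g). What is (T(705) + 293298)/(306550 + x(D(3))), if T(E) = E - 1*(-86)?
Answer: 45076491475/46986451247 - 294089*√6/93972902494 ≈ 0.95934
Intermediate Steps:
D(g) = √2*√g (D(g) = √(2*g) = √2*√g)
T(E) = 86 + E (T(E) = E + 86 = 86 + E)
(T(705) + 293298)/(306550 + x(D(3))) = ((86 + 705) + 293298)/(306550 + √2*√3) = (791 + 293298)/(306550 + √6) = 294089/(306550 + √6)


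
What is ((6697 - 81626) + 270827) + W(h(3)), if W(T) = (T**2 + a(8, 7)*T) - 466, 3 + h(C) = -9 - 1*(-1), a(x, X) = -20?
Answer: 195773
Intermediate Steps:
h(C) = -11 (h(C) = -3 + (-9 - 1*(-1)) = -3 + (-9 + 1) = -3 - 8 = -11)
W(T) = -466 + T**2 - 20*T (W(T) = (T**2 - 20*T) - 466 = -466 + T**2 - 20*T)
((6697 - 81626) + 270827) + W(h(3)) = ((6697 - 81626) + 270827) + (-466 + (-11)**2 - 20*(-11)) = (-74929 + 270827) + (-466 + 121 + 220) = 195898 - 125 = 195773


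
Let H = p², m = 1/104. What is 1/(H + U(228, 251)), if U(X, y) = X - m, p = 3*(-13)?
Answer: 104/181895 ≈ 0.00057176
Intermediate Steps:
p = -39
m = 1/104 ≈ 0.0096154
U(X, y) = -1/104 + X (U(X, y) = X - 1*1/104 = X - 1/104 = -1/104 + X)
H = 1521 (H = (-39)² = 1521)
1/(H + U(228, 251)) = 1/(1521 + (-1/104 + 228)) = 1/(1521 + 23711/104) = 1/(181895/104) = 104/181895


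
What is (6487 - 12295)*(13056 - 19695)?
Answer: 38559312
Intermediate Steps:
(6487 - 12295)*(13056 - 19695) = -5808*(-6639) = 38559312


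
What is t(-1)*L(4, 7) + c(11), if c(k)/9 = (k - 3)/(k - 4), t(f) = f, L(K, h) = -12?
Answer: 156/7 ≈ 22.286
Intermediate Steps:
c(k) = 9*(-3 + k)/(-4 + k) (c(k) = 9*((k - 3)/(k - 4)) = 9*((-3 + k)/(-4 + k)) = 9*(-3 + k)/(-4 + k))
t(-1)*L(4, 7) + c(11) = -1*(-12) + 9*(-3 + 11)/(-4 + 11) = 12 + 9*8/7 = 12 + 9*(⅐)*8 = 12 + 72/7 = 156/7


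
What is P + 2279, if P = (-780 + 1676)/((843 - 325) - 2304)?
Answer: 2034699/893 ≈ 2278.5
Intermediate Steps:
P = -448/893 (P = 896/(518 - 2304) = 896/(-1786) = 896*(-1/1786) = -448/893 ≈ -0.50168)
P + 2279 = -448/893 + 2279 = 2034699/893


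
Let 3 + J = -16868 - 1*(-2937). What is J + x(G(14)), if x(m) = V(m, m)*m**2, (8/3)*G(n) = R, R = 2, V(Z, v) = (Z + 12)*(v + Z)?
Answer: -1782175/128 ≈ -13923.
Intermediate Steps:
V(Z, v) = (12 + Z)*(Z + v)
G(n) = 3/4 (G(n) = (3/8)*2 = 3/4)
x(m) = m**2*(2*m**2 + 24*m) (x(m) = (m**2 + 12*m + 12*m + m*m)*m**2 = (m**2 + 12*m + 12*m + m**2)*m**2 = (2*m**2 + 24*m)*m**2 = m**2*(2*m**2 + 24*m))
J = -13934 (J = -3 + (-16868 - 1*(-2937)) = -3 + (-16868 + 2937) = -3 - 13931 = -13934)
J + x(G(14)) = -13934 + 2*(3/4)**3*(12 + 3/4) = -13934 + 2*(27/64)*(51/4) = -13934 + 1377/128 = -1782175/128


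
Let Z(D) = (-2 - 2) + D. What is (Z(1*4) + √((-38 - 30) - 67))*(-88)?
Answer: -264*I*√15 ≈ -1022.5*I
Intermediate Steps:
Z(D) = -4 + D
(Z(1*4) + √((-38 - 30) - 67))*(-88) = ((-4 + 1*4) + √((-38 - 30) - 67))*(-88) = ((-4 + 4) + √(-68 - 67))*(-88) = (0 + √(-135))*(-88) = (0 + 3*I*√15)*(-88) = (3*I*√15)*(-88) = -264*I*√15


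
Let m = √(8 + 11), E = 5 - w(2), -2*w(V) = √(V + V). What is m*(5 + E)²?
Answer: 121*√19 ≈ 527.43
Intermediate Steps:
w(V) = -√2*√V/2 (w(V) = -√(V + V)/2 = -√2*√V/2)
E = 6 (E = 5 - (-1)*√2*√2/2 = 5 - 1*(-1) = 5 + 1 = 6)
m = √19 ≈ 4.3589
m*(5 + E)² = √19*(5 + 6)² = √19*11² = √19*121 = 121*√19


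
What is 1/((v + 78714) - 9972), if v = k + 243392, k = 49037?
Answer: 1/361171 ≈ 2.7688e-6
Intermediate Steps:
v = 292429 (v = 49037 + 243392 = 292429)
1/((v + 78714) - 9972) = 1/((292429 + 78714) - 9972) = 1/(371143 - 9972) = 1/361171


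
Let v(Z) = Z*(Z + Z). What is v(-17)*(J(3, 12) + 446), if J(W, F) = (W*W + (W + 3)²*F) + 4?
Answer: 514998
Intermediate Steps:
v(Z) = 2*Z² (v(Z) = Z*(2*Z) = 2*Z²)
J(W, F) = 4 + W² + F*(3 + W)² (J(W, F) = (W² + (3 + W)²*F) + 4 = (W² + F*(3 + W)²) + 4 = 4 + W² + F*(3 + W)²)
v(-17)*(J(3, 12) + 446) = (2*(-17)²)*((4 + 3² + 12*(3 + 3)²) + 446) = (2*289)*((4 + 9 + 12*6²) + 446) = 578*((4 + 9 + 12*36) + 446) = 578*((4 + 9 + 432) + 446) = 578*(445 + 446) = 578*891 = 514998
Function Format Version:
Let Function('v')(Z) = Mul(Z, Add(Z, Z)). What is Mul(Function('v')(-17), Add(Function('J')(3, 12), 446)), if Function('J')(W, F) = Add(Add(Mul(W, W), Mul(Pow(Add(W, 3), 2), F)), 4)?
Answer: 514998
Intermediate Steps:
Function('v')(Z) = Mul(2, Pow(Z, 2)) (Function('v')(Z) = Mul(Z, Mul(2, Z)) = Mul(2, Pow(Z, 2)))
Function('J')(W, F) = Add(4, Pow(W, 2), Mul(F, Pow(Add(3, W), 2))) (Function('J')(W, F) = Add(Add(Pow(W, 2), Mul(Pow(Add(3, W), 2), F)), 4) = Add(Add(Pow(W, 2), Mul(F, Pow(Add(3, W), 2))), 4) = Add(4, Pow(W, 2), Mul(F, Pow(Add(3, W), 2))))
Mul(Function('v')(-17), Add(Function('J')(3, 12), 446)) = Mul(Mul(2, Pow(-17, 2)), Add(Add(4, Pow(3, 2), Mul(12, Pow(Add(3, 3), 2))), 446)) = Mul(Mul(2, 289), Add(Add(4, 9, Mul(12, Pow(6, 2))), 446)) = Mul(578, Add(Add(4, 9, Mul(12, 36)), 446)) = Mul(578, Add(Add(4, 9, 432), 446)) = Mul(578, Add(445, 446)) = Mul(578, 891) = 514998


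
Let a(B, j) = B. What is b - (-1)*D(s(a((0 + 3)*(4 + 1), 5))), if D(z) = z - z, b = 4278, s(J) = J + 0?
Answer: 4278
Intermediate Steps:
s(J) = J
D(z) = 0
b - (-1)*D(s(a((0 + 3)*(4 + 1), 5))) = 4278 - (-1)*0 = 4278 - 1*0 = 4278 + 0 = 4278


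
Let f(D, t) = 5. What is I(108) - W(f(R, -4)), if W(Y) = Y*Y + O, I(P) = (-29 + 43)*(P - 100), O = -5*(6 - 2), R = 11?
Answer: 107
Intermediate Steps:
O = -20 (O = -5*4 = -20)
I(P) = -1400 + 14*P (I(P) = 14*(-100 + P) = -1400 + 14*P)
W(Y) = -20 + Y² (W(Y) = Y*Y - 20 = Y² - 20 = -20 + Y²)
I(108) - W(f(R, -4)) = (-1400 + 14*108) - (-20 + 5²) = (-1400 + 1512) - (-20 + 25) = 112 - 1*5 = 112 - 5 = 107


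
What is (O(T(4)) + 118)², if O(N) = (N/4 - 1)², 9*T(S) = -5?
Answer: 23903942881/1679616 ≈ 14232.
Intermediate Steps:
T(S) = -5/9 (T(S) = (⅑)*(-5) = -5/9)
O(N) = (-1 + N/4)² (O(N) = (N*(¼) - 1)² = (N/4 - 1)² = (-1 + N/4)²)
(O(T(4)) + 118)² = ((-4 - 5/9)²/16 + 118)² = ((-41/9)²/16 + 118)² = ((1/16)*(1681/81) + 118)² = (1681/1296 + 118)² = (154609/1296)² = 23903942881/1679616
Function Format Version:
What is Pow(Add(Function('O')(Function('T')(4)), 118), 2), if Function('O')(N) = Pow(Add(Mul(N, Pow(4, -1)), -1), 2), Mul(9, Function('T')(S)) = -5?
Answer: Rational(23903942881, 1679616) ≈ 14232.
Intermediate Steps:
Function('T')(S) = Rational(-5, 9) (Function('T')(S) = Mul(Rational(1, 9), -5) = Rational(-5, 9))
Function('O')(N) = Pow(Add(-1, Mul(Rational(1, 4), N)), 2) (Function('O')(N) = Pow(Add(Mul(N, Rational(1, 4)), -1), 2) = Pow(Add(Mul(Rational(1, 4), N), -1), 2) = Pow(Add(-1, Mul(Rational(1, 4), N)), 2))
Pow(Add(Function('O')(Function('T')(4)), 118), 2) = Pow(Add(Mul(Rational(1, 16), Pow(Add(-4, Rational(-5, 9)), 2)), 118), 2) = Pow(Add(Mul(Rational(1, 16), Pow(Rational(-41, 9), 2)), 118), 2) = Pow(Add(Mul(Rational(1, 16), Rational(1681, 81)), 118), 2) = Pow(Add(Rational(1681, 1296), 118), 2) = Pow(Rational(154609, 1296), 2) = Rational(23903942881, 1679616)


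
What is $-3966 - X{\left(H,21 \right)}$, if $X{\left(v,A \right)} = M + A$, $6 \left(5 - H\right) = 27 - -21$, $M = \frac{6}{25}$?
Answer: $- \frac{99681}{25} \approx -3987.2$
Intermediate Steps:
$M = \frac{6}{25}$ ($M = 6 \cdot \frac{1}{25} = \frac{6}{25} \approx 0.24$)
$H = -3$ ($H = 5 - \frac{27 - -21}{6} = 5 - \frac{27 + 21}{6} = 5 - 8 = -3$)
$X{\left(v,A \right)} = \frac{6}{25} + A$
$-3966 - X{\left(H,21 \right)} = -3966 - \left(\frac{6}{25} + 21\right) = -3966 - \frac{531}{25} = - \frac{99681}{25}$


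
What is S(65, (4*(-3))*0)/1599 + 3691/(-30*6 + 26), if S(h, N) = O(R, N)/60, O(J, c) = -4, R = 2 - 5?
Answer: -88528789/3693690 ≈ -23.968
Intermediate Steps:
R = -3
S(h, N) = -1/15 (S(h, N) = -4/60 = -4*1/60 = -1/15)
S(65, (4*(-3))*0)/1599 + 3691/(-30*6 + 26) = -1/15/1599 + 3691/(-30*6 + 26) = -1/15*1/1599 + 3691/(-180 + 26) = -1/23985 + 3691/(-154) = -1/23985 + 3691*(-1/154) = -1/23985 - 3691/154 = -88528789/3693690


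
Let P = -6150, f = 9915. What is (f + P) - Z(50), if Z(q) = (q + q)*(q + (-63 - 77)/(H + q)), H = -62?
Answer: -7205/3 ≈ -2401.7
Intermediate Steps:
Z(q) = 2*q*(q - 140/(-62 + q)) (Z(q) = (q + q)*(q + (-63 - 77)/(-62 + q)) = (2*q)*(q - 140/(-62 + q)) = 2*q*(q - 140/(-62 + q)))
(f + P) - Z(50) = (9915 - 6150) - 2*50*(-140 + 50**2 - 62*50)/(-62 + 50) = 3765 - 2*50*(-140 + 2500 - 3100)/(-12) = 3765 - 2*50*(-1)*(-740)/12 = 3765 - 1*18500/3 = 3765 - 18500/3 = -7205/3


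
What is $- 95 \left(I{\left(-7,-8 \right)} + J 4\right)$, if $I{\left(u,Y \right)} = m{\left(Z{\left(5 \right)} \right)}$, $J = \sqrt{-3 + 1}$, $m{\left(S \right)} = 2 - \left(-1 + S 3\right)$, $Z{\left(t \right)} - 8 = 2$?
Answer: $2565 - 380 i \sqrt{2} \approx 2565.0 - 537.4 i$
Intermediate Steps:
$Z{\left(t \right)} = 10$ ($Z{\left(t \right)} = 8 + 2 = 10$)
$m{\left(S \right)} = 3 - 3 S$ ($m{\left(S \right)} = 2 - \left(-1 + 3 S\right) = 3 - 3 S$)
$J = i \sqrt{2}$ ($J = \sqrt{-2} = i \sqrt{2} \approx 1.4142 i$)
$I{\left(u,Y \right)} = -27$ ($I{\left(u,Y \right)} = 3 - 30 = -27$)
$- 95 \left(I{\left(-7,-8 \right)} + J 4\right) = - 95 \left(-27 + i \sqrt{2} \cdot 4\right) = - 95 \left(-27 + 4 i \sqrt{2}\right) = 2565 - 380 i \sqrt{2}$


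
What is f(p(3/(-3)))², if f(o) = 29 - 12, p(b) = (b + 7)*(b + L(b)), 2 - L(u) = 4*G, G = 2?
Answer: 289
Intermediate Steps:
L(u) = -6 (L(u) = 2 - 4*2 = 2 - 1*8 = 2 - 8 = -6)
p(b) = (-6 + b)*(7 + b) (p(b) = (b + 7)*(b - 6) = (7 + b)*(-6 + b) = (-6 + b)*(7 + b))
f(o) = 17
f(p(3/(-3)))² = 17² = 289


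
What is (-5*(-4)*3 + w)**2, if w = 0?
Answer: 3600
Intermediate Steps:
(-5*(-4)*3 + w)**2 = (-5*(-4)*3 + 0)**2 = (20*3 + 0)**2 = (60 + 0)**2 = 60**2 = 3600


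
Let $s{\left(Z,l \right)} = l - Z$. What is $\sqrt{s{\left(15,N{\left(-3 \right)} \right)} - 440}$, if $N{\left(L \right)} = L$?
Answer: $i \sqrt{458} \approx 21.401 i$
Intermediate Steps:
$\sqrt{s{\left(15,N{\left(-3 \right)} \right)} - 440} = \sqrt{\left(-3 - 15\right) - 440} = \sqrt{-18 - 440} = \sqrt{-458} = i \sqrt{458}$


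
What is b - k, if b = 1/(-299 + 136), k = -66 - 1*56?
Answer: 19885/163 ≈ 121.99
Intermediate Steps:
k = -122 (k = -66 - 56 = -122)
b = -1/163 (b = 1/(-163) = -1/163 ≈ -0.0061350)
b - k = -1/163 - 1*(-122) = -1/163 + 122 = 19885/163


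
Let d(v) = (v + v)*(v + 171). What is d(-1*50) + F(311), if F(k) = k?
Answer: -11789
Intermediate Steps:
d(v) = 2*v*(171 + v) (d(v) = (2*v)*(171 + v) = 2*v*(171 + v))
d(-1*50) + F(311) = 2*(-1*50)*(171 - 1*50) + 311 = 2*(-50)*(171 - 50) + 311 = 2*(-50)*121 + 311 = -12100 + 311 = -11789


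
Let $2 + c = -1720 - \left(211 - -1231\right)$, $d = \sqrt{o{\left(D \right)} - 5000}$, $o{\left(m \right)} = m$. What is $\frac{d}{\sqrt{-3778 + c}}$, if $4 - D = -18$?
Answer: $\frac{\sqrt{8639319}}{3471} \approx 0.84681$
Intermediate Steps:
$D = 22$ ($D = 4 - -18 = 4 + 18 = 22$)
$d = i \sqrt{4978}$ ($d = \sqrt{22 - 5000} = \sqrt{-4978} = i \sqrt{4978} \approx 70.555 i$)
$c = -3164$ ($c = -2 - \left(1931 + 1231\right) = -2 - 3162 = -3164$)
$\frac{d}{\sqrt{-3778 + c}} = \frac{i \sqrt{4978}}{\sqrt{-3778 - 3164}} = \frac{i \sqrt{4978}}{\sqrt{-6942}} = \frac{i \sqrt{4978}}{i \sqrt{6942}} = i \sqrt{4978} \left(- \frac{i \sqrt{6942}}{6942}\right) = \frac{\sqrt{8639319}}{3471}$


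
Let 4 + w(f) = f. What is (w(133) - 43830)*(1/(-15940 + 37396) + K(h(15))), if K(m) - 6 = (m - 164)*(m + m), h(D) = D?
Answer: 1395221185561/7152 ≈ 1.9508e+8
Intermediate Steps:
K(m) = 6 + 2*m*(-164 + m) (K(m) = 6 + (m - 164)*(m + m) = 6 + (-164 + m)*(2*m) = 6 + 2*m*(-164 + m))
w(f) = -4 + f
(w(133) - 43830)*(1/(-15940 + 37396) + K(h(15))) = ((-4 + 133) - 43830)*(1/(-15940 + 37396) + (6 - 328*15 + 2*15**2)) = (129 - 43830)*(1/21456 + (6 - 4920 + 2*225)) = -43701*(1/21456 + (6 - 4920 + 450)) = -43701*(1/21456 - 4464) = -43701*(-95779583/21456) = 1395221185561/7152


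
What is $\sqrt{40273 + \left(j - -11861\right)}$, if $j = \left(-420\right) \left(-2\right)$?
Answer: $9 \sqrt{654} \approx 230.16$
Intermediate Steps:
$j = 840$
$\sqrt{40273 + \left(j - -11861\right)} = \sqrt{40273 + \left(840 - -11861\right)} = \sqrt{40273 + \left(840 + 11861\right)} = \sqrt{40273 + 12701} = \sqrt{52974} = 9 \sqrt{654}$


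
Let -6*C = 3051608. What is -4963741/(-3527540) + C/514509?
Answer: 2279333612347/5444853233580 ≈ 0.41862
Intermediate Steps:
C = -1525804/3 (C = -⅙*3051608 = -1525804/3 ≈ -5.0860e+5)
-4963741/(-3527540) + C/514509 = -4963741/(-3527540) - 1525804/3/514509 = -4963741*(-1/3527540) - 1525804/3*1/514509 = 4963741/3527540 - 1525804/1543527 = 2279333612347/5444853233580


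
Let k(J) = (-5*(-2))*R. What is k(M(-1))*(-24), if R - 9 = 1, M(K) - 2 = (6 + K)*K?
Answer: -2400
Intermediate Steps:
M(K) = 2 + K*(6 + K) (M(K) = 2 + (6 + K)*K = 2 + K*(6 + K))
R = 10 (R = 9 + 1 = 10)
k(J) = 100 (k(J) = -5*(-2)*10 = 10*10 = 100)
k(M(-1))*(-24) = 100*(-24) = -2400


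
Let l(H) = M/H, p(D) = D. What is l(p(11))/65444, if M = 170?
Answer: 85/359942 ≈ 0.00023615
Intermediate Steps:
l(H) = 170/H
l(p(11))/65444 = (170/11)/65444 = (170*(1/11))*(1/65444) = (170/11)*(1/65444) = 85/359942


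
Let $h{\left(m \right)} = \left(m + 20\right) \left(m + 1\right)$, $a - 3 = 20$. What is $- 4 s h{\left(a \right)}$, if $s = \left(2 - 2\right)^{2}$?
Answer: $0$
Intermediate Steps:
$a = 23$ ($a = 3 + 20 = 23$)
$h{\left(m \right)} = \left(1 + m\right) \left(20 + m\right)$ ($h{\left(m \right)} = \left(20 + m\right) \left(1 + m\right) = \left(1 + m\right) \left(20 + m\right)$)
$s = 0$ ($s = 0^{2} = 0$)
$- 4 s h{\left(a \right)} = \left(-4\right) 0 \left(20 + 23^{2} + 21 \cdot 23\right) = 0 \left(20 + 529 + 483\right) = 0 \cdot 1032 = 0$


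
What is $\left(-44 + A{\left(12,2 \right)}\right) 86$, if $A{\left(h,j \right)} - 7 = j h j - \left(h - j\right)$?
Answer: $86$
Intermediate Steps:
$A{\left(h,j \right)} = 7 + j - h + h j^{2}$ ($A{\left(h,j \right)} = 7 - \left(h - j - j h j\right) = 7 - \left(h - j - h j j\right) = 7 - \left(h - j - h j^{2}\right) = 7 + \left(j - h + h j^{2}\right) = 7 + j - h + h j^{2}$)
$\left(-44 + A{\left(12,2 \right)}\right) 86 = \left(-44 + \left(7 + 2 - 12 + 12 \cdot 2^{2}\right)\right) 86 = \left(-44 + \left(7 + 2 - 12 + 12 \cdot 4\right)\right) 86 = \left(-44 + \left(7 + 2 - 12 + 48\right)\right) 86 = \left(-44 + 45\right) 86 = 1 \cdot 86 = 86$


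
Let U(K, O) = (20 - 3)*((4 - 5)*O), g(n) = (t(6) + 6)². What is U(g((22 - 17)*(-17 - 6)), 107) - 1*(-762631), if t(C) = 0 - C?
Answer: 760812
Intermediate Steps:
t(C) = -C
g(n) = 0 (g(n) = (-1*6 + 6)² = (-6 + 6)² = 0² = 0)
U(K, O) = -17*O (U(K, O) = 17*(-O) = -17*O)
U(g((22 - 17)*(-17 - 6)), 107) - 1*(-762631) = -17*107 - 1*(-762631) = -1819 + 762631 = 760812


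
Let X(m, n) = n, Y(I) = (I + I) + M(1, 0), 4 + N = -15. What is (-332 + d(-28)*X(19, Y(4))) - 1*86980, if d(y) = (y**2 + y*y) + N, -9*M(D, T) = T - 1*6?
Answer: -221662/3 ≈ -73887.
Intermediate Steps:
M(D, T) = 2/3 - T/9 (M(D, T) = -(T - 1*6)/9 = -(T - 6)/9 = -(-6 + T)/9 = 2/3 - T/9)
N = -19 (N = -4 - 15 = -19)
Y(I) = 2/3 + 2*I (Y(I) = (I + I) + (2/3 - 1/9*0) = 2*I + (2/3 + 0) = 2*I + 2/3 = 2/3 + 2*I)
d(y) = -19 + 2*y**2 (d(y) = (y**2 + y*y) - 19 = (y**2 + y**2) - 19 = 2*y**2 - 19 = -19 + 2*y**2)
(-332 + d(-28)*X(19, Y(4))) - 1*86980 = (-332 + (-19 + 2*(-28)**2)*(2/3 + 2*4)) - 1*86980 = (-332 + (-19 + 2*784)*(2/3 + 8)) - 86980 = (-332 + (-19 + 1568)*(26/3)) - 86980 = (-332 + 1549*(26/3)) - 86980 = (-332 + 40274/3) - 86980 = 39278/3 - 86980 = -221662/3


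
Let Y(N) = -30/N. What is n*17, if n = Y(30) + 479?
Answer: 8126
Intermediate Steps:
n = 478 (n = -30/30 + 479 = -30*1/30 + 479 = -1 + 479 = 478)
n*17 = 478*17 = 8126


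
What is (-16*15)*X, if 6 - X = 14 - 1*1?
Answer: 1680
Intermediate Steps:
X = -7 (X = 6 - (14 - 1*1) = 6 - (14 - 1) = 6 - 1*13 = 6 - 13 = -7)
(-16*15)*X = -16*15*(-7) = -240*(-7) = 1680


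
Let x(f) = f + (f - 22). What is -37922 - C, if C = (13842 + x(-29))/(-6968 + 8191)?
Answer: -46392368/1223 ≈ -37933.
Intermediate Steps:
x(f) = -22 + 2*f (x(f) = f + (-22 + f) = -22 + 2*f)
C = 13762/1223 (C = (13842 + (-22 + 2*(-29)))/(-6968 + 8191) = (13842 + (-22 - 58))/1223 = (13842 - 80)*(1/1223) = 13762*(1/1223) = 13762/1223 ≈ 11.253)
-37922 - C = -37922 - 1*13762/1223 = -37922 - 13762/1223 = -46392368/1223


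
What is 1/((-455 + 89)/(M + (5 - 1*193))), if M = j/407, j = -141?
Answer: 76657/148962 ≈ 0.51461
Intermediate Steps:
M = -141/407 ≈ -0.34644
1/((-455 + 89)/(M + (5 - 1*193))) = 1/((-455 + 89)/(-141/407 + (5 - 1*193))) = 1/(-366/(-141/407 + (5 - 193))) = 1/(-366/(-141/407 - 188)) = 1/(-366/(-76657/407)) = 1/(-366*(-407/76657)) = 1/(148962/76657) = 76657/148962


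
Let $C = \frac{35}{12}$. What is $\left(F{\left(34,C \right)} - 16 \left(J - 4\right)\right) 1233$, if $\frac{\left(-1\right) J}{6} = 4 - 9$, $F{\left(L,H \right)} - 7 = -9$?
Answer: $-515394$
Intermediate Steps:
$C = \frac{35}{12}$ ($C = 35 \cdot \frac{1}{12} = \frac{35}{12} \approx 2.9167$)
$F{\left(L,H \right)} = -2$ ($F{\left(L,H \right)} = 7 - 9 = -2$)
$J = 30$ ($J = - 6 \left(4 - 9\right) = \left(-6\right) \left(-5\right) = 30$)
$\left(F{\left(34,C \right)} - 16 \left(J - 4\right)\right) 1233 = \left(-2 - 16 \left(30 - 4\right)\right) 1233 = \left(-2 - 416\right) 1233 = \left(-418\right) 1233 = -515394$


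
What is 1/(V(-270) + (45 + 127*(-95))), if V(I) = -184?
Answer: -1/12204 ≈ -8.1940e-5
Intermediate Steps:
1/(V(-270) + (45 + 127*(-95))) = 1/(-184 + (45 + 127*(-95))) = 1/(-184 + (45 - 12065)) = 1/(-184 - 12020) = 1/(-12204) = -1/12204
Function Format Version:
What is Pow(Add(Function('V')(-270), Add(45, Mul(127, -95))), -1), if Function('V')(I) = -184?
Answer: Rational(-1, 12204) ≈ -8.1940e-5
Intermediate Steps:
Pow(Add(Function('V')(-270), Add(45, Mul(127, -95))), -1) = Pow(Add(-184, Add(45, Mul(127, -95))), -1) = Pow(Add(-184, Add(45, -12065)), -1) = Pow(Add(-184, -12020), -1) = Pow(-12204, -1) = Rational(-1, 12204)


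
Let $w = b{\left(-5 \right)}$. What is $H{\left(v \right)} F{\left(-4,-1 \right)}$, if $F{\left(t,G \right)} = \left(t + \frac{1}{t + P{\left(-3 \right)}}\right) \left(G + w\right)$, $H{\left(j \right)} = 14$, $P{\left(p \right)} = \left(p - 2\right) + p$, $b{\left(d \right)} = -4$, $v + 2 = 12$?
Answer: $\frac{1715}{6} \approx 285.83$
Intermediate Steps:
$v = 10$ ($v = -2 + 12 = 10$)
$P{\left(p \right)} = -2 + 2 p$ ($P{\left(p \right)} = \left(-2 + p\right) + p = -2 + 2 p$)
$w = -4$
$F{\left(t,G \right)} = \left(-4 + G\right) \left(t + \frac{1}{-8 + t}\right)$ ($F{\left(t,G \right)} = \left(t + \frac{1}{t + \left(-2 + 2 \left(-3\right)\right)}\right) \left(G - 4\right) = \left(t + \frac{1}{t - 8}\right) \left(-4 + G\right) = \left(t + \frac{1}{-8 + t}\right) \left(-4 + G\right) = \left(-4 + G\right) \left(t + \frac{1}{-8 + t}\right)$)
$H{\left(v \right)} F{\left(-4,-1 \right)} = 14 \frac{-4 - 1 - 4 \left(-4\right)^{2} + 32 \left(-4\right) - \left(-4\right)^{2} - \left(-8\right) \left(-4\right)}{-8 - 4} = 14 \frac{-4 - 1 - 64 - 128 - 16 - 32}{-12} = 14 \left(- \frac{-4 - 1 - 64 - 128 - 16 - 32}{12}\right) = 14 \left(\left(- \frac{1}{12}\right) \left(-245\right)\right) = 14 \cdot \frac{245}{12} = \frac{1715}{6}$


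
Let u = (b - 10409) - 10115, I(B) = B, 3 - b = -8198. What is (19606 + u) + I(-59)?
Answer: 7224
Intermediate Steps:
b = 8201 (b = 3 - 1*(-8198) = 3 + 8198 = 8201)
u = -12323 (u = (8201 - 10409) - 10115 = -2208 - 10115 = -12323)
(19606 + u) + I(-59) = (19606 - 12323) - 59 = 7283 - 59 = 7224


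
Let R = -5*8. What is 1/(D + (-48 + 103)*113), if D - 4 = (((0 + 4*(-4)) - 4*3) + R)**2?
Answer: 1/10843 ≈ 9.2225e-5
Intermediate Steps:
R = -40
D = 4628 (D = 4 + (((0 + 4*(-4)) - 4*3) - 40)**2 = 4 + (((0 - 16) - 12) - 40)**2 = 4 + ((-16 - 12) - 40)**2 = 4 + (-28 - 40)**2 = 4 + (-68)**2 = 4 + 4624 = 4628)
1/(D + (-48 + 103)*113) = 1/(4628 + (-48 + 103)*113) = 1/(4628 + 55*113) = 1/(4628 + 6215) = 1/10843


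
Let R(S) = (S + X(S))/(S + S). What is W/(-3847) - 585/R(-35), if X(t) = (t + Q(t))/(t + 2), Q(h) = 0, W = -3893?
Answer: -74204047/61552 ≈ -1205.6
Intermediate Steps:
X(t) = t/(2 + t) (X(t) = (t + 0)/(t + 2) = t/(2 + t))
R(S) = (S + S/(2 + S))/(2*S) (R(S) = (S + S/(2 + S))/(S + S) = (S + S/(2 + S))/((2*S)) = (S + S/(2 + S))*(1/(2*S)) = (S + S/(2 + S))/(2*S))
W/(-3847) - 585/R(-35) = -3893/(-3847) - 585*2*(2 - 35)/(3 - 35) = -3893*(-1/3847) - 585/((½)*(-32)/(-33)) = 3893/3847 - 585/((½)*(-1/33)*(-32)) = 3893/3847 - 585/16/33 = 3893/3847 - 585*33/16 = 3893/3847 - 19305/16 = -74204047/61552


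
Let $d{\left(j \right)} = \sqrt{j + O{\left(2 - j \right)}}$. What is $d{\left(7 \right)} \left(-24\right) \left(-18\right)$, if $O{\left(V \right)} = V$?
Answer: $432 \sqrt{2} \approx 610.94$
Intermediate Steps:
$d{\left(j \right)} = \sqrt{2}$ ($d{\left(j \right)} = \sqrt{j - \left(-2 + j\right)} = \sqrt{2}$)
$d{\left(7 \right)} \left(-24\right) \left(-18\right) = \sqrt{2} \left(-24\right) \left(-18\right) = - 24 \sqrt{2} \left(-18\right) = 432 \sqrt{2}$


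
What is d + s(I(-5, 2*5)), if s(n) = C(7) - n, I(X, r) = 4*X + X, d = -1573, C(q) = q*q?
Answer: -1499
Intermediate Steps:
C(q) = q²
I(X, r) = 5*X
s(n) = 49 - n (s(n) = 7² - n = 49 - n)
d + s(I(-5, 2*5)) = -1573 + (49 - 5*(-5)) = -1573 + (49 - 1*(-25)) = -1573 + (49 + 25) = -1573 + 74 = -1499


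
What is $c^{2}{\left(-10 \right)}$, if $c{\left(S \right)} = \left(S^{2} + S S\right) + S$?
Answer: $36100$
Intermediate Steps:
$c{\left(S \right)} = S + 2 S^{2}$ ($c{\left(S \right)} = \left(S^{2} + S^{2}\right) + S = 2 S^{2} + S = S + 2 S^{2}$)
$c^{2}{\left(-10 \right)} = \left(- 10 \left(1 + 2 \left(-10\right)\right)\right)^{2} = \left(- 10 \left(1 - 20\right)\right)^{2} = \left(\left(-10\right) \left(-19\right)\right)^{2} = 190^{2} = 36100$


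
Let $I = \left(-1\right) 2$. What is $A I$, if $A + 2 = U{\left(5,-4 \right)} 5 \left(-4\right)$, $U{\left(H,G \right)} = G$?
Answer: $-156$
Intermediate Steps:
$I = -2$
$A = 78$ ($A = -2 + \left(-4\right) 5 \left(-4\right) = -2 - -80 = -2 + 80 = 78$)
$A I = 78 \left(-2\right) = -156$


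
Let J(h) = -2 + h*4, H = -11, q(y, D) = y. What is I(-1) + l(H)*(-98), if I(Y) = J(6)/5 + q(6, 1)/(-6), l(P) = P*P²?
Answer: 652207/5 ≈ 1.3044e+5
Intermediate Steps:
l(P) = P³
J(h) = -2 + 4*h
I(Y) = 17/5 (I(Y) = (-2 + 4*6)/5 + 6/(-6) = (-2 + 24)*(⅕) + 6*(-⅙) = 22*(⅕) - 1 = 22/5 - 1 = 17/5)
I(-1) + l(H)*(-98) = 17/5 + (-11)³*(-98) = 17/5 - 1331*(-98) = 17/5 + 130438 = 652207/5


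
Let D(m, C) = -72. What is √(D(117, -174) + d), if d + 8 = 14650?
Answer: √14570 ≈ 120.71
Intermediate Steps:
d = 14642 (d = -8 + 14650 = 14642)
√(D(117, -174) + d) = √(-72 + 14642) = √14570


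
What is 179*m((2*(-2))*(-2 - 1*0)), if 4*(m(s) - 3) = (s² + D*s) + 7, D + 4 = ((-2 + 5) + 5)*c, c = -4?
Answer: -36695/4 ≈ -9173.8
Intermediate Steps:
D = -36 (D = -4 + ((-2 + 5) + 5)*(-4) = -4 + (3 + 5)*(-4) = -4 + 8*(-4) = -4 - 32 = -36)
m(s) = 19/4 - 9*s + s²/4 (m(s) = 3 + ((s² - 36*s) + 7)/4 = 3 + (7 + s² - 36*s)/4 = 3 + (7/4 - 9*s + s²/4) = 19/4 - 9*s + s²/4)
179*m((2*(-2))*(-2 - 1*0)) = 179*(19/4 - 9*2*(-2)*(-2 - 1*0) + ((2*(-2))*(-2 - 1*0))²/4) = 179*(19/4 - (-36)*(-2 + 0) + (-4*(-2 + 0))²/4) = 179*(19/4 - (-36)*(-2) + (-4*(-2))²/4) = 179*(19/4 - 9*8 + (¼)*8²) = 179*(19/4 - 72 + (¼)*64) = 179*(19/4 - 72 + 16) = 179*(-205/4) = -36695/4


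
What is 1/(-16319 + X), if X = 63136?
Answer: 1/46817 ≈ 2.1360e-5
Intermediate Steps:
1/(-16319 + X) = 1/(-16319 + 63136) = 1/46817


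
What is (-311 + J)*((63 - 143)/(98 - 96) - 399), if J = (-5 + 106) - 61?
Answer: 118969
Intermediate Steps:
J = 40 (J = 101 - 61 = 40)
(-311 + J)*((63 - 143)/(98 - 96) - 399) = (-311 + 40)*((63 - 143)/(98 - 96) - 399) = -271*(-80/2 - 399) = -271*(-80*½ - 399) = -271*(-40 - 399) = -271*(-439) = 118969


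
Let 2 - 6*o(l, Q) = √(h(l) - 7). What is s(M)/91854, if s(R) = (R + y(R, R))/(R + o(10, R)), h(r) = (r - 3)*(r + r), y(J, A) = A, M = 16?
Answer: 64/2959011 + 32*√133/144991539 ≈ 2.4174e-5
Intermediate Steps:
h(r) = 2*r*(-3 + r) (h(r) = (-3 + r)*(2*r) = 2*r*(-3 + r))
o(l, Q) = ⅓ - √(-7 + 2*l*(-3 + l))/6 (o(l, Q) = ⅓ - √(2*l*(-3 + l) - 7)/6 = ⅓ - √(-7 + 2*l*(-3 + l))/6)
s(R) = 2*R/(⅓ + R - √133/6) (s(R) = (R + R)/(R + (⅓ - √(-7 + 2*10*(-3 + 10))/6)) = (2*R)/(R + (⅓ - √(-7 + 2*10*7)/6)) = (2*R)/(R + (⅓ - √(-7 + 140)/6)) = (2*R)/(R + (⅓ - √133/6)) = (2*R)/(⅓ + R - √133/6) = 2*R/(⅓ + R - √133/6))
s(M)/91854 = (12*16/(2 - √133 + 6*16))/91854 = (12*16/(2 - √133 + 96))*(1/91854) = (12*16/(98 - √133))*(1/91854) = (192/(98 - √133))*(1/91854) = 32/(15309*(98 - √133))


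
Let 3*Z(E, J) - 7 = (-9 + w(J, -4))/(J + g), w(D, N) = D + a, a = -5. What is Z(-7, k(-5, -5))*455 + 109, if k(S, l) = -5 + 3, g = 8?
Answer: 6896/9 ≈ 766.22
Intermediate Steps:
k(S, l) = -2
w(D, N) = -5 + D (w(D, N) = D - 5 = -5 + D)
Z(E, J) = 7/3 + (-14 + J)/(3*(8 + J)) (Z(E, J) = 7/3 + ((-9 + (-5 + J))/(J + 8))/3 = 7/3 + ((-14 + J)/(8 + J))/3 = 7/3 + (-14 + J)/(3*(8 + J)))
Z(-7, k(-5, -5))*455 + 109 = (2*(21 + 4*(-2))/(3*(8 - 2)))*455 + 109 = ((⅔)*(21 - 8)/6)*455 + 109 = ((⅔)*(⅙)*13)*455 + 109 = (13/9)*455 + 109 = 5915/9 + 109 = 6896/9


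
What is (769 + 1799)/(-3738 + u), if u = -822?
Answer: -107/190 ≈ -0.56316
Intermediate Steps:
(769 + 1799)/(-3738 + u) = (769 + 1799)/(-3738 - 822) = 2568/(-4560) = 2568*(-1/4560) = -107/190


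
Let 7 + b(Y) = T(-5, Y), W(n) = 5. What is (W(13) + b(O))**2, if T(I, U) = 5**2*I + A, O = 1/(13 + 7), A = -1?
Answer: 16384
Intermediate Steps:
O = 1/20 ≈ 0.050000
T(I, U) = -1 + 25*I (T(I, U) = 5**2*I - 1 = 25*I - 1 = -1 + 25*I)
b(Y) = -133 (b(Y) = -7 + (-1 + 25*(-5)) = -7 + (-1 - 125) = -7 - 126 = -133)
(W(13) + b(O))**2 = (5 - 133)**2 = (-128)**2 = 16384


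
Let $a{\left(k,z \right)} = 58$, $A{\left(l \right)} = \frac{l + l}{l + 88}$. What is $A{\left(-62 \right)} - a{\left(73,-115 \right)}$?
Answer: $- \frac{816}{13} \approx -62.769$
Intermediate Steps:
$A{\left(l \right)} = \frac{2 l}{88 + l}$
$A{\left(-62 \right)} - a{\left(73,-115 \right)} = 2 \left(-62\right) \frac{1}{88 - 62} - 58 = 2 \left(-62\right) \frac{1}{26} - 58 = - \frac{62}{13} - 58 = - \frac{816}{13}$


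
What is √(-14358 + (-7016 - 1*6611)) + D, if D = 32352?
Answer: 32352 + I*√27985 ≈ 32352.0 + 167.29*I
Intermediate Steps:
√(-14358 + (-7016 - 1*6611)) + D = √(-14358 + (-7016 - 1*6611)) + 32352 = √(-14358 + (-7016 - 6611)) + 32352 = √(-14358 - 13627) + 32352 = √(-27985) + 32352 = I*√27985 + 32352 = 32352 + I*√27985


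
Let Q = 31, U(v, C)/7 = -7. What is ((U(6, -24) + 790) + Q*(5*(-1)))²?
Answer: 343396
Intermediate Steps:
U(v, C) = -49 (U(v, C) = 7*(-7) = -49)
((U(6, -24) + 790) + Q*(5*(-1)))² = ((-49 + 790) + 31*(5*(-1)))² = (741 + 31*(-5))² = (741 - 155)² = 586² = 343396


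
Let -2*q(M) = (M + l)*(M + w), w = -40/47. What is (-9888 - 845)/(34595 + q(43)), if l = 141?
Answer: -504451/1443713 ≈ -0.34941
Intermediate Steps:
w = -40/47 (w = -40*1/47 = -40/47 ≈ -0.85106)
q(M) = -(141 + M)*(-40/47 + M)/2 (q(M) = -(M + 141)*(M - 40/47)/2 = -(141 + M)*(-40/47 + M)/2)
(-9888 - 845)/(34595 + q(43)) = (-9888 - 845)/(34595 + (60 - 6587/94*43 - ½*43²)) = -10733/(34595 + (60 - 283241/94 - ½*1849)) = -10733/(34595 + (60 - 283241/94 - 1849/2)) = -10733/(34595 - 182252/47) = -10733/1443713/47 = -10733*47/1443713 = -504451/1443713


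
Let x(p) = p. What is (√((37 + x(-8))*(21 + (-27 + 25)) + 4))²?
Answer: 555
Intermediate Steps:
(√((37 + x(-8))*(21 + (-27 + 25)) + 4))² = (√((37 - 8)*(21 + (-27 + 25)) + 4))² = (√(29*(21 - 2) + 4))² = (√(29*19 + 4))² = (√(551 + 4))² = (√555)² = 555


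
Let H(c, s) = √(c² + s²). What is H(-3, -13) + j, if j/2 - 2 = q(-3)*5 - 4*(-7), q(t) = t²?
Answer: 150 + √178 ≈ 163.34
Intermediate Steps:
j = 150 (j = 4 + 2*((-3)²*5 - 4*(-7)) = 4 + 2*(9*5 + 28) = 4 + 2*(45 + 28) = 4 + 2*73 = 4 + 146 = 150)
H(-3, -13) + j = √((-3)² + (-13)²) + 150 = √(9 + 169) + 150 = √178 + 150 = 150 + √178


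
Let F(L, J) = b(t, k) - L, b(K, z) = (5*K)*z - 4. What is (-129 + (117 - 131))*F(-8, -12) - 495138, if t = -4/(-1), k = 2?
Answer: -501430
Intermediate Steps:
t = 4 (t = -4*(-1) = 4)
b(K, z) = -4 + 5*K*z (b(K, z) = 5*K*z - 4 = -4 + 5*K*z)
F(L, J) = 36 - L (F(L, J) = (-4 + 5*4*2) - L = (-4 + 40) - L = 36 - L)
(-129 + (117 - 131))*F(-8, -12) - 495138 = (-129 + (117 - 131))*(36 - 1*(-8)) - 495138 = (-129 - 14)*(36 + 8) - 495138 = -143*44 - 495138 = -6292 - 495138 = -501430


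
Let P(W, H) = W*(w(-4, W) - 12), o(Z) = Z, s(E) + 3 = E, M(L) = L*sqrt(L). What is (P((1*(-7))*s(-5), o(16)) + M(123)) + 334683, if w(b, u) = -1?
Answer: 333955 + 123*sqrt(123) ≈ 3.3532e+5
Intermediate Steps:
M(L) = L**(3/2)
s(E) = -3 + E
P(W, H) = -13*W (P(W, H) = W*(-1 - 12) = W*(-13) = -13*W)
(P((1*(-7))*s(-5), o(16)) + M(123)) + 334683 = (-13*1*(-7)*(-3 - 5) + 123**(3/2)) + 334683 = (-(-91)*(-8) + 123*sqrt(123)) + 334683 = (-13*56 + 123*sqrt(123)) + 334683 = (-728 + 123*sqrt(123)) + 334683 = 333955 + 123*sqrt(123)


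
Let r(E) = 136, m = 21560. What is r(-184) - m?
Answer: -21424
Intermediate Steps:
r(-184) - m = 136 - 1*21560 = 136 - 21560 = -21424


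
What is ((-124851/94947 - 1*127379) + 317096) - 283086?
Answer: -2955077098/31649 ≈ -93370.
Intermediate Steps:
((-124851/94947 - 1*127379) + 317096) - 283086 = ((-124851*1/94947 - 127379) + 317096) - 283086 = ((-41617/31649 - 127379) + 317096) - 283086 = (-4031459588/31649 + 317096) - 283086 = 6004311716/31649 - 283086 = -2955077098/31649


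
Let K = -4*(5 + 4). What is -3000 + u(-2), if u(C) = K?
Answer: -3036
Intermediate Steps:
K = -36 (K = -4*9 = -36)
u(C) = -36
-3000 + u(-2) = -3000 - 36 = -3036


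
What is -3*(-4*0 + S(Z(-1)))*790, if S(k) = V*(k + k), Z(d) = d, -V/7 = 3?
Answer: -99540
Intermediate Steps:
V = -21 (V = -7*3 = -21)
S(k) = -42*k (S(k) = -21*(k + k) = -42*k)
-3*(-4*0 + S(Z(-1)))*790 = -3*(-4*0 - 42*(-1))*790 = -3*(0 + 42)*790 = -3*42*790 = -126*790 = -99540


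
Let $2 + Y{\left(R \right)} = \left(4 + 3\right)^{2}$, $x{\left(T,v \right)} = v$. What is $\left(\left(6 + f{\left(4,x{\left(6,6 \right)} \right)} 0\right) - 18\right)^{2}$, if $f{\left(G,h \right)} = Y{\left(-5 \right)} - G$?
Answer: $144$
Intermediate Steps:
$Y{\left(R \right)} = 47$ ($Y{\left(R \right)} = -2 + \left(4 + 3\right)^{2} = -2 + 7^{2} = -2 + 49 = 47$)
$f{\left(G,h \right)} = 47 - G$
$\left(\left(6 + f{\left(4,x{\left(6,6 \right)} \right)} 0\right) - 18\right)^{2} = \left(\left(6 + \left(47 - 4\right) 0\right) - 18\right)^{2} = \left(\left(6 + 43 \cdot 0\right) - 18\right)^{2} = \left(\left(6 + 0\right) - 18\right)^{2} = \left(6 - 18\right)^{2} = \left(-12\right)^{2} = 144$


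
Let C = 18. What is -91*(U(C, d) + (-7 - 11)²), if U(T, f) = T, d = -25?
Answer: -31122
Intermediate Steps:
-91*(U(C, d) + (-7 - 11)²) = -91*(18 + (-7 - 11)²) = -91*(18 + (-18)²) = -91*(18 + 324) = -91*342 = -31122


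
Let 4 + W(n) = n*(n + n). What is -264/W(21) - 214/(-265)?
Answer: 58966/116335 ≈ 0.50686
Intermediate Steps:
W(n) = -4 + 2*n**2 (W(n) = -4 + n*(n + n) = -4 + n*(2*n) = -4 + 2*n**2)
-264/W(21) - 214/(-265) = -264/(-4 + 2*21**2) - 214/(-265) = -264/(-4 + 2*441) - 214*(-1/265) = -264/(-4 + 882) + 214/265 = -264/878 + 214/265 = -264*1/878 + 214/265 = -132/439 + 214/265 = 58966/116335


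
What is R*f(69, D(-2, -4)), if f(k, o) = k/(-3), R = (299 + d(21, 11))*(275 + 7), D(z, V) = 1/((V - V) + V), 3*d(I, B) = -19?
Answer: -1898236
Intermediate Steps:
d(I, B) = -19/3 (d(I, B) = (1/3)*(-19) = -19/3)
D(z, V) = 1/V (D(z, V) = 1/(0 + V) = 1/V)
R = 82532 (R = (299 - 19/3)*(275 + 7) = (878/3)*282 = 82532)
f(k, o) = -k/3 (f(k, o) = k*(-1/3) = -k/3)
R*f(69, D(-2, -4)) = 82532*(-1/3*69) = 82532*(-23) = -1898236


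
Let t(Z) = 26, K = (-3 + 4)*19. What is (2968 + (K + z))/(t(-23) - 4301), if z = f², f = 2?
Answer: -997/1425 ≈ -0.69965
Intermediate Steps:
K = 19 (K = 1*19 = 19)
z = 4 (z = 2² = 4)
(2968 + (K + z))/(t(-23) - 4301) = (2968 + (19 + 4))/(26 - 4301) = (2968 + 23)/(-4275) = 2991*(-1/4275) = -997/1425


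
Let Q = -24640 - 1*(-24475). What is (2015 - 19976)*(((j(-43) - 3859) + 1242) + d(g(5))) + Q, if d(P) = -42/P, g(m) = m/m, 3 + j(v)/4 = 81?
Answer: 42154302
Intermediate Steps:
j(v) = 312 (j(v) = -12 + 4*81 = -12 + 324 = 312)
g(m) = 1
Q = -165 (Q = -24640 + 24475 = -165)
(2015 - 19976)*(((j(-43) - 3859) + 1242) + d(g(5))) + Q = (2015 - 19976)*(((312 - 3859) + 1242) - 42/1) - 165 = -17961*((-3547 + 1242) - 42*1) - 165 = -17961*(-2305 - 42) - 165 = -17961*(-2347) - 165 = 42154467 - 165 = 42154302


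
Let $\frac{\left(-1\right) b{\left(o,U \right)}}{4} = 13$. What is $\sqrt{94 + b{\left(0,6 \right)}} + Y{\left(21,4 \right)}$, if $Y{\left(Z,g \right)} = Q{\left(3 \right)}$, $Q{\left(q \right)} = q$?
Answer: $3 + \sqrt{42} \approx 9.4807$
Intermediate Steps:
$b{\left(o,U \right)} = -52$ ($b{\left(o,U \right)} = \left(-4\right) 13 = -52$)
$Y{\left(Z,g \right)} = 3$
$\sqrt{94 + b{\left(0,6 \right)}} + Y{\left(21,4 \right)} = \sqrt{94 - 52} + 3 = \sqrt{42} + 3 = 3 + \sqrt{42}$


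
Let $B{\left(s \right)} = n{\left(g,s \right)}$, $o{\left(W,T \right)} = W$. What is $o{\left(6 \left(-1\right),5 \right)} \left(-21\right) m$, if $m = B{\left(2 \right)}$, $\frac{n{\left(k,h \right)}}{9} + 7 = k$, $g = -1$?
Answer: $-9072$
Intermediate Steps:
$n{\left(k,h \right)} = -63 + 9 k$
$B{\left(s \right)} = -72$ ($B{\left(s \right)} = -63 + 9 \left(-1\right) = -63 - 9 = -72$)
$m = -72$
$o{\left(6 \left(-1\right),5 \right)} \left(-21\right) m = 6 \left(-1\right) \left(-21\right) \left(-72\right) = \left(-6\right) \left(-21\right) \left(-72\right) = 126 \left(-72\right) = -9072$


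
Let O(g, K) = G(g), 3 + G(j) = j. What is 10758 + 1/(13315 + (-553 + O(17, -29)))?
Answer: 137444209/12776 ≈ 10758.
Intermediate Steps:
G(j) = -3 + j
O(g, K) = -3 + g
10758 + 1/(13315 + (-553 + O(17, -29))) = 10758 + 1/(13315 + (-553 + (-3 + 17))) = 10758 + 1/(13315 + (-553 + 14)) = 10758 + 1/(13315 - 539) = 10758 + 1/12776 = 137444209/12776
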